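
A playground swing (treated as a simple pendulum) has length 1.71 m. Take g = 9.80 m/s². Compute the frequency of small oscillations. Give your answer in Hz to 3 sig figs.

0.381 Hz

T = 2π√(L/g) = 2π√(1.71/9.80) = 2.625 s, so f = 1/T = 0.381 Hz.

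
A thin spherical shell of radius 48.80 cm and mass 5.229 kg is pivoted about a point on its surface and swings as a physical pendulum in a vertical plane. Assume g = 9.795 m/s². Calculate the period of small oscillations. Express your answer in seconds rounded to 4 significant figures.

1.811 s

I_cm = (2/3)mr² = 0.83017 kg·m². The pivot is at distance d = 0.4880 m from the centre of mass.
By the parallel-axis theorem, I = I_cm + md² = 0.83017 + 1.2453 = 2.0754 kg·m².
T = 2π√(I/(mgd)) = 2π√(2.0754/(5.229 × 9.795 × 0.4880)) = 1.811 s.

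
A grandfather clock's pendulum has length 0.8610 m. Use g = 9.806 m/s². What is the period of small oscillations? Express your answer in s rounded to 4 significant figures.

T = 2π√(L/g) = 2π√(0.8610/9.806) = 2π × 0.29632 = 1.862 s.

1.862 s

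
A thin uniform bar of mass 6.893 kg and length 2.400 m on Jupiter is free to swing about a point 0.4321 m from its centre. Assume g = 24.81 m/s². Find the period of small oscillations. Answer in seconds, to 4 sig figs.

For a physical pendulum T = 2π√(I/(mgd)), with d = 0.43210 m from pivot to centre of mass.
I_cm = mL²/12 = 6.893 × 2.400²/12 = 3.3086 kg·m²; I = I_cm + md² = 3.3086 + 6.893 × 0.43210² = 4.5956 kg·m².
T = 2π√(4.5956/(6.893 × 24.81 × 0.43210)) = 1.567 s.

1.567 s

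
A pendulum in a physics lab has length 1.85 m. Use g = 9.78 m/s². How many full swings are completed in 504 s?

T = 2π√(L/g) = 2π√(1.85/9.78) = 2.733 s.
Number of complete oscillations = ⌊504/2.733⌋ = ⌊184.4⌋ = 184.

184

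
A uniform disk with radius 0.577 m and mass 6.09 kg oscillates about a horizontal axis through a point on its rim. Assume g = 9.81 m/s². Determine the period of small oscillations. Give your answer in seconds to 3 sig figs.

I_cm = ½mr² = 1.014 kg·m². The pivot is at distance d = 0.577 m from the centre of mass.
By the parallel-axis theorem, I = I_cm + md² = 1.014 + 2.028 = 3.041 kg·m².
T = 2π√(I/(mgd)) = 2π√(3.041/(6.09 × 9.81 × 0.577)) = 1.87 s.

1.87 s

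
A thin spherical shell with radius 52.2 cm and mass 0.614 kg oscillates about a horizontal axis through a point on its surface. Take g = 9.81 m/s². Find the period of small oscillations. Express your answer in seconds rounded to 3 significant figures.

1.87 s

I_cm = (2/3)mr² = 0.1115 kg·m². The pivot is at distance d = 0.522 m from the centre of mass.
By the parallel-axis theorem, I = I_cm + md² = 0.1115 + 0.1673 = 0.2788 kg·m².
T = 2π√(I/(mgd)) = 2π√(0.2788/(0.614 × 9.81 × 0.522)) = 1.87 s.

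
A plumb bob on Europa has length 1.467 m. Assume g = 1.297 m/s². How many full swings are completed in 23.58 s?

T = 2π√(L/g) = 2π√(1.467/1.297) = 6.6823 s.
Number of complete oscillations = ⌊23.58/6.6823⌋ = ⌊3.5287⌋ = 3.

3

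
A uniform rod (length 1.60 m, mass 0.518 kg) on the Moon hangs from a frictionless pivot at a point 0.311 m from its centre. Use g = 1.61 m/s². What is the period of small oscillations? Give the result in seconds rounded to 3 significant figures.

4.94 s

For a physical pendulum T = 2π√(I/(mgd)), with d = 0.3110 m from pivot to centre of mass.
I_cm = mL²/12 = 0.518 × 1.60²/12 = 0.1105 kg·m²; I = I_cm + md² = 0.1105 + 0.518 × 0.3110² = 0.1606 kg·m².
T = 2π√(0.1606/(0.518 × 1.61 × 0.3110)) = 4.94 s.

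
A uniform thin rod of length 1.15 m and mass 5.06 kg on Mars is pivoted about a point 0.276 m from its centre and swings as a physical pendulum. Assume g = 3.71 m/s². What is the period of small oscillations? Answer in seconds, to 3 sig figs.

2.68 s

For a physical pendulum T = 2π√(I/(mgd)), with d = 0.2760 m from pivot to centre of mass.
I_cm = mL²/12 = 5.06 × 1.15²/12 = 0.5577 kg·m²; I = I_cm + md² = 0.5577 + 5.06 × 0.2760² = 0.9431 kg·m².
T = 2π√(0.9431/(5.06 × 3.71 × 0.2760)) = 2.68 s.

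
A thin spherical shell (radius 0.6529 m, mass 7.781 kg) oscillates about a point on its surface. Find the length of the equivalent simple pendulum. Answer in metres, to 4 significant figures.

The equivalent simple-pendulum length is L_eq = I/(md), where I is about the pivot and d = 0.65290 m.
I_cm = (2/3)mR² = 2.2112 kg·m², so I = I_cm + md² = 2.2112 + 3.3169 = 5.5281 kg·m².
L_eq = 5.5281/(7.781 × 0.65290) = 1.088 m.

1.088 m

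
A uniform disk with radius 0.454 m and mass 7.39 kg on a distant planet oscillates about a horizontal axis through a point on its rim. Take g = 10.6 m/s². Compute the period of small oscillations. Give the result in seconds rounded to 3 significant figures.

I_cm = ½mr² = 0.7616 kg·m². The pivot is at distance d = 0.454 m from the centre of mass.
By the parallel-axis theorem, I = I_cm + md² = 0.7616 + 1.523 = 2.285 kg·m².
T = 2π√(I/(mgd)) = 2π√(2.285/(7.39 × 10.6 × 0.454)) = 1.59 s.

1.59 s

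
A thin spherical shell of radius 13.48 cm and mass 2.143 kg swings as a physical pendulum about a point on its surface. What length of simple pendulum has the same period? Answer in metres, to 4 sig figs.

The equivalent simple-pendulum length is L_eq = I/(md), where I is about the pivot and d = 0.13480 m.
I_cm = (2/3)mR² = 0.025960 kg·m², so I = I_cm + md² = 0.025960 + 0.038941 = 0.064901 kg·m².
L_eq = 0.064901/(2.143 × 0.13480) = 0.2247 m.

0.2247 m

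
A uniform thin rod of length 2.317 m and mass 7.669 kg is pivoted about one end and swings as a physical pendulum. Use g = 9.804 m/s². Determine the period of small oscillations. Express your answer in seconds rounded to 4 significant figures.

2.494 s

For a physical pendulum T = 2π√(I/(mgd)), with d = 1.1585 m from pivot to centre of mass.
I_cm = mL²/12 = 7.669 × 2.317²/12 = 3.4309 kg·m²; I = I_cm + md² = 3.4309 + 7.669 × 1.1585² = 13.724 kg·m².
T = 2π√(13.724/(7.669 × 9.804 × 1.1585)) = 2.494 s.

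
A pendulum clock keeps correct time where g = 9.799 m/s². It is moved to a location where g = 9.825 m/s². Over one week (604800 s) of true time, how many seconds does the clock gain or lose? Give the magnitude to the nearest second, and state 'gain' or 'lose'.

gain 802 s

The clock's period scales as T ∝ 1/√g, so T'/T = √(9.799/9.825) = 0.998676.
In 604800 s of true time the clock registers 604800/0.998676 = 605601.8 s, so it gains 802 s.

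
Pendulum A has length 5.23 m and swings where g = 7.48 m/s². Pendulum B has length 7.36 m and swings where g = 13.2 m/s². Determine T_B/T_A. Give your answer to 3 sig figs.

T = 2π√(L/g), so T_B/T_A = √((L_B/g_B)/(L_A/g_A)) = √((7.36/13.2)/(5.23/7.48)) = 0.893.

0.893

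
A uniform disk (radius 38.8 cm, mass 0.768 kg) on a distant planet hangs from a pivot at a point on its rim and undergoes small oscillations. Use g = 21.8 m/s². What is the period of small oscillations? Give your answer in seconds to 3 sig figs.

I_cm = ½mr² = 0.05781 kg·m². The pivot is at distance d = 0.388 m from the centre of mass.
By the parallel-axis theorem, I = I_cm + md² = 0.05781 + 0.1156 = 0.1734 kg·m².
T = 2π√(I/(mgd)) = 2π√(0.1734/(0.768 × 21.8 × 0.388)) = 1.03 s.

1.03 s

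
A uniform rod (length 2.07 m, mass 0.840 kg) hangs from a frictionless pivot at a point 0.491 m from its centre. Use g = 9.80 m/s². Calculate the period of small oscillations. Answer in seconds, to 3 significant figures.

For a physical pendulum T = 2π√(I/(mgd)), with d = 0.4910 m from pivot to centre of mass.
I_cm = mL²/12 = 0.840 × 2.07²/12 = 0.2999 kg·m²; I = I_cm + md² = 0.2999 + 0.840 × 0.4910² = 0.5025 kg·m².
T = 2π√(0.5025/(0.840 × 9.80 × 0.4910)) = 2.22 s.

2.22 s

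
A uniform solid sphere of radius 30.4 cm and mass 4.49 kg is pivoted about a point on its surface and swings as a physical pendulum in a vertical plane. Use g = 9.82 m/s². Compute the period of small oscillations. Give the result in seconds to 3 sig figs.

1.31 s

I_cm = (2/5)mr² = 0.1660 kg·m². The pivot is at distance d = 0.304 m from the centre of mass.
By the parallel-axis theorem, I = I_cm + md² = 0.1660 + 0.4149 = 0.5809 kg·m².
T = 2π√(I/(mgd)) = 2π√(0.5809/(4.49 × 9.82 × 0.304)) = 1.31 s.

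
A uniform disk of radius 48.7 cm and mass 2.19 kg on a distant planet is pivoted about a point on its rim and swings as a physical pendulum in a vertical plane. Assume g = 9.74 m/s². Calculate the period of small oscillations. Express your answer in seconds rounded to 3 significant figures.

I_cm = ½mr² = 0.2597 kg·m². The pivot is at distance d = 0.487 m from the centre of mass.
By the parallel-axis theorem, I = I_cm + md² = 0.2597 + 0.5194 = 0.7791 kg·m².
T = 2π√(I/(mgd)) = 2π√(0.7791/(2.19 × 9.74 × 0.487)) = 1.72 s.

1.72 s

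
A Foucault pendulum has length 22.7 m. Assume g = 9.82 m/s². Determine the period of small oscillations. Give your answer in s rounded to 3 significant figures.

T = 2π√(L/g) = 2π√(22.7/9.82) = 2π × 1.520 = 9.55 s.

9.55 s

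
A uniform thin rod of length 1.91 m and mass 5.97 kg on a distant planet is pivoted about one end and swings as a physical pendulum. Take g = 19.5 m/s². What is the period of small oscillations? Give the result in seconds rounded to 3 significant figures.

For a physical pendulum T = 2π√(I/(mgd)), with d = 0.9550 m from pivot to centre of mass.
I_cm = mL²/12 = 5.97 × 1.91²/12 = 1.815 kg·m²; I = I_cm + md² = 1.815 + 5.97 × 0.9550² = 7.260 kg·m².
T = 2π√(7.260/(5.97 × 19.5 × 0.9550)) = 1.61 s.

1.61 s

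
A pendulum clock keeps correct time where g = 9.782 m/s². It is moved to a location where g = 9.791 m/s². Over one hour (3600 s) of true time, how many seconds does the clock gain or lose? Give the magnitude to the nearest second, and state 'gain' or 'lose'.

The clock's period scales as T ∝ 1/√g, so T'/T = √(9.782/9.791) = 0.999540.
In 3600 s of true time the clock registers 3600/0.999540 = 3601.7 s, so it gains 2 s.

gain 2 s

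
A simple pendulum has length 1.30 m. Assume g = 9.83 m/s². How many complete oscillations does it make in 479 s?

209

T = 2π√(L/g) = 2π√(1.30/9.83) = 2.285 s.
Number of complete oscillations = ⌊479/2.285⌋ = ⌊209.6⌋ = 209.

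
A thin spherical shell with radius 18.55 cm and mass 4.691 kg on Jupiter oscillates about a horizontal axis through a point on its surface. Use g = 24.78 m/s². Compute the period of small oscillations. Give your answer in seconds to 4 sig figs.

I_cm = (2/3)mr² = 0.10761 kg·m². The pivot is at distance d = 0.1855 m from the centre of mass.
By the parallel-axis theorem, I = I_cm + md² = 0.10761 + 0.16142 = 0.26903 kg·m².
T = 2π√(I/(mgd)) = 2π√(0.26903/(4.691 × 24.78 × 0.1855)) = 0.7018 s.

0.7018 s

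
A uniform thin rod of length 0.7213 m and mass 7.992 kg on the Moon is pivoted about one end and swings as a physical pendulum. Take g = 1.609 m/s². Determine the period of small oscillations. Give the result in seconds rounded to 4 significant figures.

For a physical pendulum T = 2π√(I/(mgd)), with d = 0.36065 m from pivot to centre of mass.
I_cm = mL²/12 = 7.992 × 0.7213²/12 = 0.34650 kg·m²; I = I_cm + md² = 0.34650 + 7.992 × 0.36065² = 1.3860 kg·m².
T = 2π√(1.3860/(7.992 × 1.609 × 0.36065)) = 3.435 s.

3.435 s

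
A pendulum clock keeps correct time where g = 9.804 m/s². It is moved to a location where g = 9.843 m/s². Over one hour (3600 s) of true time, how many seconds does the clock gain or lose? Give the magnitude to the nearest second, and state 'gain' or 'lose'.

The clock's period scales as T ∝ 1/√g, so T'/T = √(9.804/9.843) = 0.998017.
In 3600 s of true time the clock registers 3600/0.998017 = 3607.2 s, so it gains 7 s.

gain 7 s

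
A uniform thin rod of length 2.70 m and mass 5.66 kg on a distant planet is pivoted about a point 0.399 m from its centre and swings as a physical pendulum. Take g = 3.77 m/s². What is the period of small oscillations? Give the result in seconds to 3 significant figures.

4.49 s

For a physical pendulum T = 2π√(I/(mgd)), with d = 0.3990 m from pivot to centre of mass.
I_cm = mL²/12 = 5.66 × 2.70²/12 = 3.438 kg·m²; I = I_cm + md² = 3.438 + 5.66 × 0.3990² = 4.340 kg·m².
T = 2π√(4.340/(5.66 × 3.77 × 0.3990)) = 4.49 s.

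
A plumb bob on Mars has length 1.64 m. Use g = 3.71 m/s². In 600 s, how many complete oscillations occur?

T = 2π√(L/g) = 2π√(1.64/3.71) = 4.177 s.
Number of complete oscillations = ⌊600/4.177⌋ = ⌊143.6⌋ = 143.

143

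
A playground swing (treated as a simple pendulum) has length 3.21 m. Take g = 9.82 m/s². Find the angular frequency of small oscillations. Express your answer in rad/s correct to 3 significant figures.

ω = √(g/L) = √(9.82/3.21) = 1.75 rad/s.

1.75 rad/s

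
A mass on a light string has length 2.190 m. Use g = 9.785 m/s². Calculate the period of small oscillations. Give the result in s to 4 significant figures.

T = 2π√(L/g) = 2π√(2.190/9.785) = 2π × 0.47309 = 2.972 s.

2.972 s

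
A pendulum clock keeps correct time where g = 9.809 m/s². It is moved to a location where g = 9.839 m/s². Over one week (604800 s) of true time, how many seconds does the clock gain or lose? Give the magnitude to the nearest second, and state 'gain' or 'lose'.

gain 924 s

The clock's period scales as T ∝ 1/√g, so T'/T = √(9.809/9.839) = 0.998474.
In 604800 s of true time the clock registers 604800/0.998474 = 605724.2 s, so it gains 924 s.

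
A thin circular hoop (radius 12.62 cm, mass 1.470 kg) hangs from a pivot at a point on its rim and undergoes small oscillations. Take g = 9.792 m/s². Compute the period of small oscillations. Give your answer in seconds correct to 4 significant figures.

I_cm = mr² = 0.023412 kg·m². The pivot is at distance d = 0.1262 m from the centre of mass.
By the parallel-axis theorem, I = I_cm + md² = 0.023412 + 0.023412 = 0.046824 kg·m².
T = 2π√(I/(mgd)) = 2π√(0.046824/(1.470 × 9.792 × 0.1262)) = 1.009 s.

1.009 s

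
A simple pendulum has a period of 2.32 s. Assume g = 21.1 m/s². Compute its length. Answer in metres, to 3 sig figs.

2.88 m

From T = 2π√(L/g), L = gT²/(4π²) = 21.1 × 2.320²/(4π²) = 2.88 m.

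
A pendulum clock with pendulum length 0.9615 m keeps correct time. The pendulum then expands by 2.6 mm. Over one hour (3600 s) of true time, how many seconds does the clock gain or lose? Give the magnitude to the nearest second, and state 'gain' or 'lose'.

T ∝ √L, so T'/T = √(0.96410/0.9615) = 1.00135.
In 3600 s of true time the clock registers 3600/1.00135 = 3595.1 s, so it loses 5 s.

lose 5 s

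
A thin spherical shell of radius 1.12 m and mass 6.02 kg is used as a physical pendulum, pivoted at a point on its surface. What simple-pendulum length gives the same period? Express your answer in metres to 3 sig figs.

1.87 m

The equivalent simple-pendulum length is L_eq = I/(md), where I is about the pivot and d = 1.120 m.
I_cm = (2/3)mR² = 5.034 kg·m², so I = I_cm + md² = 5.034 + 7.551 = 12.59 kg·m².
L_eq = 12.59/(6.02 × 1.120) = 1.87 m.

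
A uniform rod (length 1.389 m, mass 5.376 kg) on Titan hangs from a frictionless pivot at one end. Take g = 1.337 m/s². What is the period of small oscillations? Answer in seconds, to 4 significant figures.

5.229 s

For a physical pendulum T = 2π√(I/(mgd)), with d = 0.69450 m from pivot to centre of mass.
I_cm = mL²/12 = 5.376 × 1.389²/12 = 0.86434 kg·m²; I = I_cm + md² = 0.86434 + 5.376 × 0.69450² = 3.4573 kg·m².
T = 2π√(3.4573/(5.376 × 1.337 × 0.69450)) = 5.229 s.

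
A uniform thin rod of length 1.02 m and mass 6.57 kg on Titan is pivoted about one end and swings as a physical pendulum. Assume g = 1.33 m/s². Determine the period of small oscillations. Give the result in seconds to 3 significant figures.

4.49 s

For a physical pendulum T = 2π√(I/(mgd)), with d = 0.5100 m from pivot to centre of mass.
I_cm = mL²/12 = 6.57 × 1.02²/12 = 0.5696 kg·m²; I = I_cm + md² = 0.5696 + 6.57 × 0.5100² = 2.278 kg·m².
T = 2π√(2.278/(6.57 × 1.33 × 0.5100)) = 4.49 s.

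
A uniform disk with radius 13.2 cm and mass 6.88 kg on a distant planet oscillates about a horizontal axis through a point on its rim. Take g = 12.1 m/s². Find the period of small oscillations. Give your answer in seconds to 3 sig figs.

I_cm = ½mr² = 0.05994 kg·m². The pivot is at distance d = 0.132 m from the centre of mass.
By the parallel-axis theorem, I = I_cm + md² = 0.05994 + 0.1199 = 0.1798 kg·m².
T = 2π√(I/(mgd)) = 2π√(0.1798/(6.88 × 12.1 × 0.132)) = 0.804 s.

0.804 s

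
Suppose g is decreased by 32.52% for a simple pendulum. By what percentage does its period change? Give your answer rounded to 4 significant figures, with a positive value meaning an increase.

T ∝ 1/√g, so T'/T = 1/√(0.67480) = 1.2173.
Percentage change in T = (1.2173 − 1) × 100% = 21.73%.

21.73%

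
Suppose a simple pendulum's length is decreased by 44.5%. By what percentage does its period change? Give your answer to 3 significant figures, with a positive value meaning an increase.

T ∝ √L, so T'/T = √(0.5550) = 0.7450.
Percentage change in T = (0.7450 − 1) × 100% = -25.5%.

-25.5%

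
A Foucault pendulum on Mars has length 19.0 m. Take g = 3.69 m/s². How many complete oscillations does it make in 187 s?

T = 2π√(L/g) = 2π√(19.0/3.69) = 14.26 s.
Number of complete oscillations = ⌊187/14.26⌋ = ⌊13.12⌋ = 13.

13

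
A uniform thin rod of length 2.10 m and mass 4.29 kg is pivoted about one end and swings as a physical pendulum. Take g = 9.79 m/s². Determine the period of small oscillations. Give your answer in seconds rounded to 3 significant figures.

For a physical pendulum T = 2π√(I/(mgd)), with d = 1.050 m from pivot to centre of mass.
I_cm = mL²/12 = 4.29 × 2.10²/12 = 1.577 kg·m²; I = I_cm + md² = 1.577 + 4.29 × 1.050² = 6.306 kg·m².
T = 2π√(6.306/(4.29 × 9.79 × 1.050)) = 2.38 s.

2.38 s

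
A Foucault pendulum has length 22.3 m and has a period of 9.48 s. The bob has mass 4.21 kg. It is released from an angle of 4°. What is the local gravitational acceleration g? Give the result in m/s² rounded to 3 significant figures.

From T = 2π√(L/g), g = 4π²L/T² = 4π² × 22.3/9.480² = 9.80 m/s².

9.80 m/s²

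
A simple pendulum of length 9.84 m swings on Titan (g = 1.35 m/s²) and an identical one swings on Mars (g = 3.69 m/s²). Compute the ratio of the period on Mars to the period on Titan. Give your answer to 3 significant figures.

T ∝ 1/√g, so T₂/T₁ = √(g₁/g₂) = √(1.35/3.69) = 0.605.

0.605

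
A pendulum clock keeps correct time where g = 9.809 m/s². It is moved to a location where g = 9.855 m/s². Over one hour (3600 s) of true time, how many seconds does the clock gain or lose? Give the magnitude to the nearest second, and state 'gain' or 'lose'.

gain 8 s

The clock's period scales as T ∝ 1/√g, so T'/T = √(9.809/9.855) = 0.997663.
In 3600 s of true time the clock registers 3600/0.997663 = 3608.4 s, so it gains 8 s.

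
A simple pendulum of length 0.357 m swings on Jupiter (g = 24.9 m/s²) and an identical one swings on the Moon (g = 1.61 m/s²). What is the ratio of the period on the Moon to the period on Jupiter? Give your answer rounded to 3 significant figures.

3.93

T ∝ 1/√g, so T₂/T₁ = √(g₁/g₂) = √(24.9/1.61) = 3.93.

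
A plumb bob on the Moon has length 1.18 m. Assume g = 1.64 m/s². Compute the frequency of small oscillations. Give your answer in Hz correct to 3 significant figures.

T = 2π√(L/g) = 2π√(1.18/1.64) = 5.330 s, so f = 1/T = 0.188 Hz.

0.188 Hz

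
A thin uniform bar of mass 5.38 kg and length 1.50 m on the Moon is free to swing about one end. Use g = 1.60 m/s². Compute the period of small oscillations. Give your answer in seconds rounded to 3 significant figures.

For a physical pendulum T = 2π√(I/(mgd)), with d = 0.7500 m from pivot to centre of mass.
I_cm = mL²/12 = 5.38 × 1.50²/12 = 1.009 kg·m²; I = I_cm + md² = 1.009 + 5.38 × 0.7500² = 4.035 kg·m².
T = 2π√(4.035/(5.38 × 1.60 × 0.7500)) = 4.97 s.

4.97 s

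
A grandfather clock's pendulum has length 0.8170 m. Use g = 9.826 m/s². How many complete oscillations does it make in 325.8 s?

179

T = 2π√(L/g) = 2π√(0.8170/9.826) = 1.8118 s.
Number of complete oscillations = ⌊325.8/1.8118⌋ = ⌊179.82⌋ = 179.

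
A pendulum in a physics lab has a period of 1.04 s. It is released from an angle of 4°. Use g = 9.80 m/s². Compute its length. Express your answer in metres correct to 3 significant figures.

0.268 m

From T = 2π√(L/g), L = gT²/(4π²) = 9.80 × 1.040²/(4π²) = 0.268 m.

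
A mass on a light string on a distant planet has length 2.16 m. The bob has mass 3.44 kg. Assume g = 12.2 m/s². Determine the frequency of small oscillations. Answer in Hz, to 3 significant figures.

T = 2π√(L/g) = 2π√(2.16/12.2) = 2.644 s, so f = 1/T = 0.378 Hz.

0.378 Hz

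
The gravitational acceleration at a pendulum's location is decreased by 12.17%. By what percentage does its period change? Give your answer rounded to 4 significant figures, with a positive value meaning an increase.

6.703%

T ∝ 1/√g, so T'/T = 1/√(0.87830) = 1.0670.
Percentage change in T = (1.0670 − 1) × 100% = 6.703%.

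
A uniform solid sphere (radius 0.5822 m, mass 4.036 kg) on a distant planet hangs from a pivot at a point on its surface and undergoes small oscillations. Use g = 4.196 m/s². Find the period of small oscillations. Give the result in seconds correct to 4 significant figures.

I_cm = (2/5)mr² = 0.54721 kg·m². The pivot is at distance d = 0.5822 m from the centre of mass.
By the parallel-axis theorem, I = I_cm + md² = 0.54721 + 1.3680 = 1.9152 kg·m².
T = 2π√(I/(mgd)) = 2π√(1.9152/(4.036 × 4.196 × 0.5822)) = 2.769 s.

2.769 s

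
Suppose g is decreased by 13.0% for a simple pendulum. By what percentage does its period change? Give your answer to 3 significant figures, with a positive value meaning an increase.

7.21%

T ∝ 1/√g, so T'/T = 1/√(0.8700) = 1.072.
Percentage change in T = (1.072 − 1) × 100% = 7.21%.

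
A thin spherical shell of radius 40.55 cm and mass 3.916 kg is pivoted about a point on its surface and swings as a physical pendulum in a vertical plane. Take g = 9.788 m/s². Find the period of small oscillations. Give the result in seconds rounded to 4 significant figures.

I_cm = (2/3)mr² = 0.42927 kg·m². The pivot is at distance d = 0.4055 m from the centre of mass.
By the parallel-axis theorem, I = I_cm + md² = 0.42927 + 0.64391 = 1.0732 kg·m².
T = 2π√(I/(mgd)) = 2π√(1.0732/(3.916 × 9.788 × 0.4055)) = 1.651 s.

1.651 s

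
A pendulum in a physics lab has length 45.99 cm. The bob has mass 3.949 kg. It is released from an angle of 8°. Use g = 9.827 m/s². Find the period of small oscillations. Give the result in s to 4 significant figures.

T = 2π√(L/g) = 2π√(0.4599/9.827) = 2π × 0.21633 = 1.359 s.

1.359 s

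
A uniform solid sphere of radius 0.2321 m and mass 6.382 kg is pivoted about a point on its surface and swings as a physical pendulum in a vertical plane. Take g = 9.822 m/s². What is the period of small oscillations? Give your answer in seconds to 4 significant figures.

I_cm = (2/5)mr² = 0.13752 kg·m². The pivot is at distance d = 0.2321 m from the centre of mass.
By the parallel-axis theorem, I = I_cm + md² = 0.13752 + 0.34380 = 0.48132 kg·m².
T = 2π√(I/(mgd)) = 2π√(0.48132/(6.382 × 9.822 × 0.2321)) = 1.143 s.

1.143 s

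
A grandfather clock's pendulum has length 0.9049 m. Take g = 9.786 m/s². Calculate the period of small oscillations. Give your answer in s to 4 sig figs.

T = 2π√(L/g) = 2π√(0.9049/9.786) = 2π × 0.30409 = 1.911 s.

1.911 s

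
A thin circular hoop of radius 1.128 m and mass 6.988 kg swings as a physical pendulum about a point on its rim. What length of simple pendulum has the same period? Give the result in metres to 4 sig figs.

The equivalent simple-pendulum length is L_eq = I/(md), where I is about the pivot and d = 1.1280 m.
I_cm = mR² = 8.8914 kg·m², so I = I_cm + md² = 8.8914 + 8.8914 = 17.783 kg·m².
L_eq = 17.783/(6.988 × 1.1280) = 2.256 m.

2.256 m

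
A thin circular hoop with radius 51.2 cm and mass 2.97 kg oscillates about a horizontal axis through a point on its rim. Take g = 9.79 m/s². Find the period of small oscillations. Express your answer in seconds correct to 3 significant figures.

2.03 s

I_cm = mr² = 0.7786 kg·m². The pivot is at distance d = 0.512 m from the centre of mass.
By the parallel-axis theorem, I = I_cm + md² = 0.7786 + 0.7786 = 1.557 kg·m².
T = 2π√(I/(mgd)) = 2π√(1.557/(2.97 × 9.79 × 0.512)) = 2.03 s.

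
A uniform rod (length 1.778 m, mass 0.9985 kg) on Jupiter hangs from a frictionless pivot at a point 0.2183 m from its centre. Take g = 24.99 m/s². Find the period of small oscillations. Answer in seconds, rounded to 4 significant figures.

For a physical pendulum T = 2π√(I/(mgd)), with d = 0.21830 m from pivot to centre of mass.
I_cm = mL²/12 = 0.9985 × 1.778²/12 = 0.26305 kg·m²; I = I_cm + md² = 0.26305 + 0.9985 × 0.21830² = 0.31063 kg·m².
T = 2π√(0.31063/(0.9985 × 24.99 × 0.21830)) = 1.500 s.

1.500 s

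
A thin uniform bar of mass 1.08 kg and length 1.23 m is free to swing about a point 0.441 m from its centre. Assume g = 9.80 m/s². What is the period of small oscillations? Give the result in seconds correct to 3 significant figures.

For a physical pendulum T = 2π√(I/(mgd)), with d = 0.4410 m from pivot to centre of mass.
I_cm = mL²/12 = 1.08 × 1.23²/12 = 0.1362 kg·m²; I = I_cm + md² = 0.1362 + 1.08 × 0.4410² = 0.3462 kg·m².
T = 2π√(0.3462/(1.08 × 9.80 × 0.4410)) = 1.71 s.

1.71 s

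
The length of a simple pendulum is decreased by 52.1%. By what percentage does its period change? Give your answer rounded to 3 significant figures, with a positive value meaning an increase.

T ∝ √L, so T'/T = √(0.4790) = 0.6921.
Percentage change in T = (0.6921 − 1) × 100% = -30.8%.

-30.8%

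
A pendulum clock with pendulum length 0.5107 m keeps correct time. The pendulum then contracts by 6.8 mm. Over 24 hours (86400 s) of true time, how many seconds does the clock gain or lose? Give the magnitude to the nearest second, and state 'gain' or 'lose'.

gain 581 s

T ∝ √L, so T'/T = √(0.50390/0.5107) = 0.993320.
In 86400 s of true time the clock registers 86400/0.993320 = 86981.0 s, so it gains 581 s.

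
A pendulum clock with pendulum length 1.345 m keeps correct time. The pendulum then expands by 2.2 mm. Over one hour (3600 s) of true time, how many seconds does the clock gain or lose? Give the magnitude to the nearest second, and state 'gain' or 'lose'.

lose 3 s

T ∝ √L, so T'/T = √(1.34720/1.345) = 1.00082.
In 3600 s of true time the clock registers 3600/1.00082 = 3597.1 s, so it loses 3 s.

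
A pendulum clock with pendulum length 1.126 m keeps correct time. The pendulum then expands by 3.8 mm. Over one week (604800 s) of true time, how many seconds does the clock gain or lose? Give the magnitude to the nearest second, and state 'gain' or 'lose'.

lose 1018 s

T ∝ √L, so T'/T = √(1.12980/1.126) = 1.00169.
In 604800 s of true time the clock registers 604800/1.00169 = 603782.0 s, so it loses 1018 s.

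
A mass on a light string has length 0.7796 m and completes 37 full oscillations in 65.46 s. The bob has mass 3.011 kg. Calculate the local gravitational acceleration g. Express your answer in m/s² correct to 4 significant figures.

T = 65.46/37 = 1.7692 s.
From T = 2π√(L/g), g = 4π²L/T² = 4π² × 0.7796/1.7692² = 9.833 m/s².

9.833 m/s²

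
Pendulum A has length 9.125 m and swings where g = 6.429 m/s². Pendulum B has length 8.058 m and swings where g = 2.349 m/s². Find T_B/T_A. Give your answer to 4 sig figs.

1.555

T = 2π√(L/g), so T_B/T_A = √((L_B/g_B)/(L_A/g_A)) = √((8.058/2.349)/(9.125/6.429)) = 1.555.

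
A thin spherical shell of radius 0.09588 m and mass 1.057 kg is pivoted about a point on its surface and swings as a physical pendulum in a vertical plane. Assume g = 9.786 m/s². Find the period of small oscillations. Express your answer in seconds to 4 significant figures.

0.8029 s

I_cm = (2/3)mr² = 0.0064780 kg·m². The pivot is at distance d = 0.09588 m from the centre of mass.
By the parallel-axis theorem, I = I_cm + md² = 0.0064780 + 0.0097170 = 0.016195 kg·m².
T = 2π√(I/(mgd)) = 2π√(0.016195/(1.057 × 9.786 × 0.09588)) = 0.8029 s.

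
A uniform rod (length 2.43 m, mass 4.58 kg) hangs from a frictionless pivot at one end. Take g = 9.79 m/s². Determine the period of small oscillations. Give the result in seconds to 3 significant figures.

2.56 s

For a physical pendulum T = 2π√(I/(mgd)), with d = 1.215 m from pivot to centre of mass.
I_cm = mL²/12 = 4.58 × 2.43²/12 = 2.254 kg·m²; I = I_cm + md² = 2.254 + 4.58 × 1.215² = 9.015 kg·m².
T = 2π√(9.015/(4.58 × 9.79 × 1.215)) = 2.56 s.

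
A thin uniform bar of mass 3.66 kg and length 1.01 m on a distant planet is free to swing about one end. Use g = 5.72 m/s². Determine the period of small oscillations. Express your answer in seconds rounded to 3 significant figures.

2.16 s

For a physical pendulum T = 2π√(I/(mgd)), with d = 0.5050 m from pivot to centre of mass.
I_cm = mL²/12 = 3.66 × 1.01²/12 = 0.3111 kg·m²; I = I_cm + md² = 0.3111 + 3.66 × 0.5050² = 1.245 kg·m².
T = 2π√(1.245/(3.66 × 5.72 × 0.5050)) = 2.16 s.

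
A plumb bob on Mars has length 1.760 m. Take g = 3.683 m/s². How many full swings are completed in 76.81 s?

T = 2π√(L/g) = 2π√(1.760/3.683) = 4.3435 s.
Number of complete oscillations = ⌊76.81/4.3435⌋ = ⌊17.684⌋ = 17.

17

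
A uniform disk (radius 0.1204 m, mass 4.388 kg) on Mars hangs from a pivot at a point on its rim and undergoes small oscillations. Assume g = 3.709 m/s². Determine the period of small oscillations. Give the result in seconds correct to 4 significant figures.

1.386 s

I_cm = ½mr² = 0.031805 kg·m². The pivot is at distance d = 0.1204 m from the centre of mass.
By the parallel-axis theorem, I = I_cm + md² = 0.031805 + 0.063609 = 0.095414 kg·m².
T = 2π√(I/(mgd)) = 2π√(0.095414/(4.388 × 3.709 × 0.1204)) = 1.386 s.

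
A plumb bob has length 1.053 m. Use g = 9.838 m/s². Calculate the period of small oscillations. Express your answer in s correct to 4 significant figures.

T = 2π√(L/g) = 2π√(1.053/9.838) = 2π × 0.32716 = 2.056 s.

2.056 s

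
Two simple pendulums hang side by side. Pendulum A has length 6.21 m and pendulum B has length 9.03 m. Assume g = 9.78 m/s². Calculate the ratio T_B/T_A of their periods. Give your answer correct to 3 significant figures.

T ∝ √L, so T_B/T_A = √(L_B/L_A) = √(9.03/6.21) = 1.21.

1.21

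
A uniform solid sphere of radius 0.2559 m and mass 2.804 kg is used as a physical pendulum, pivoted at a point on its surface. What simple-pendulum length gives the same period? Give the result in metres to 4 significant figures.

0.3583 m

The equivalent simple-pendulum length is L_eq = I/(md), where I is about the pivot and d = 0.25590 m.
I_cm = (2/5)mR² = 0.073448 kg·m², so I = I_cm + md² = 0.073448 + 0.18362 = 0.25707 kg·m².
L_eq = 0.25707/(2.804 × 0.25590) = 0.3583 m.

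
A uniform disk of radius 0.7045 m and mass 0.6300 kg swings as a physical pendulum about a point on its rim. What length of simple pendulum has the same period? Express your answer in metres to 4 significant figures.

1.057 m

The equivalent simple-pendulum length is L_eq = I/(md), where I is about the pivot and d = 0.70450 m.
I_cm = ½mR² = 0.15634 kg·m², so I = I_cm + md² = 0.15634 + 0.31268 = 0.46902 kg·m².
L_eq = 0.46902/(0.6300 × 0.70450) = 1.057 m.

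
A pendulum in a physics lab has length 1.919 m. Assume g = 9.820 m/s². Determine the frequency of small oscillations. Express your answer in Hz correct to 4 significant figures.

0.3600 Hz

T = 2π√(L/g) = 2π√(1.919/9.820) = 2.7775 s, so f = 1/T = 0.3600 Hz.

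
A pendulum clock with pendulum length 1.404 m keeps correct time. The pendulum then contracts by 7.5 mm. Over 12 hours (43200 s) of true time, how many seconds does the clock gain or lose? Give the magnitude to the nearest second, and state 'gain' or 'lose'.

gain 116 s

T ∝ √L, so T'/T = √(1.39650/1.404) = 0.997325.
In 43200 s of true time the clock registers 43200/0.997325 = 43315.8 s, so it gains 116 s.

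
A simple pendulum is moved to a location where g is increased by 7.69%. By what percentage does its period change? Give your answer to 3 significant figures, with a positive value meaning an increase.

-3.64%

T ∝ 1/√g, so T'/T = 1/√(1.077) = 0.9636.
Percentage change in T = (0.9636 − 1) × 100% = -3.64%.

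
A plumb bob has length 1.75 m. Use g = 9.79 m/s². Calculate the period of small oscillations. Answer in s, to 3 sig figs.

2.66 s

T = 2π√(L/g) = 2π√(1.75/9.79) = 2π × 0.4228 = 2.66 s.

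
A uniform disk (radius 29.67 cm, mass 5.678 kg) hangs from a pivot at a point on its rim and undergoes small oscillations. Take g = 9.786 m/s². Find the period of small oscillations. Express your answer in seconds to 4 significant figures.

1.340 s

I_cm = ½mr² = 0.24992 kg·m². The pivot is at distance d = 0.2967 m from the centre of mass.
By the parallel-axis theorem, I = I_cm + md² = 0.24992 + 0.49984 = 0.74976 kg·m².
T = 2π√(I/(mgd)) = 2π√(0.74976/(5.678 × 9.786 × 0.2967)) = 1.340 s.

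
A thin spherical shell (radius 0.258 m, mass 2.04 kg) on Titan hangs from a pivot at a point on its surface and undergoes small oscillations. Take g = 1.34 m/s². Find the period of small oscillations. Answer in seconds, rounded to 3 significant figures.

I_cm = (2/3)mr² = 0.09053 kg·m². The pivot is at distance d = 0.258 m from the centre of mass.
By the parallel-axis theorem, I = I_cm + md² = 0.09053 + 0.1358 = 0.2263 kg·m².
T = 2π√(I/(mgd)) = 2π√(0.2263/(2.04 × 1.34 × 0.258)) = 3.56 s.

3.56 s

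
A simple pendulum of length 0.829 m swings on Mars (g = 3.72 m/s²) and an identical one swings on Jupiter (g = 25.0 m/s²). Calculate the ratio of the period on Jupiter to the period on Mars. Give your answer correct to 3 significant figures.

T ∝ 1/√g, so T₂/T₁ = √(g₁/g₂) = √(3.72/25.0) = 0.386.

0.386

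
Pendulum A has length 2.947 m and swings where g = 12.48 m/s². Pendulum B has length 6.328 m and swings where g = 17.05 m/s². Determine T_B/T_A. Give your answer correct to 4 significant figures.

T = 2π√(L/g), so T_B/T_A = √((L_B/g_B)/(L_A/g_A)) = √((6.328/17.05)/(2.947/12.48)) = 1.254.

1.254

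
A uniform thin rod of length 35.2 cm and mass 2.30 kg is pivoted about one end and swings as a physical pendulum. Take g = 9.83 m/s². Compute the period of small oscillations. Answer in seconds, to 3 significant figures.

For a physical pendulum T = 2π√(I/(mgd)), with d = 0.1760 m from pivot to centre of mass.
I_cm = mL²/12 = 2.30 × 0.352²/12 = 0.02375 kg·m²; I = I_cm + md² = 0.02375 + 2.30 × 0.1760² = 0.09499 kg·m².
T = 2π√(0.09499/(2.30 × 9.83 × 0.1760)) = 0.971 s.

0.971 s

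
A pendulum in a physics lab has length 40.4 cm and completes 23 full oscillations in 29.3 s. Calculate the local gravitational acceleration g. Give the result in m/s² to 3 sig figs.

T = 29.3/23 = 1.274 s.
From T = 2π√(L/g), g = 4π²L/T² = 4π² × 0.404/1.274² = 9.83 m/s².

9.83 m/s²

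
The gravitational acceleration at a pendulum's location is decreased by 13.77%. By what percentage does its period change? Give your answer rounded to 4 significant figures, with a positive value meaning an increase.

7.689%

T ∝ 1/√g, so T'/T = 1/√(0.86230) = 1.0769.
Percentage change in T = (1.0769 − 1) × 100% = 7.689%.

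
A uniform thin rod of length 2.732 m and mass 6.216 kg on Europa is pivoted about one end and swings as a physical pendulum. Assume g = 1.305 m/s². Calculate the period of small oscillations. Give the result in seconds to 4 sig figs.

7.423 s

For a physical pendulum T = 2π√(I/(mgd)), with d = 1.3660 m from pivot to centre of mass.
I_cm = mL²/12 = 6.216 × 2.732²/12 = 3.8663 kg·m²; I = I_cm + md² = 3.8663 + 6.216 × 1.3660² = 15.465 kg·m².
T = 2π√(15.465/(6.216 × 1.305 × 1.3660)) = 7.423 s.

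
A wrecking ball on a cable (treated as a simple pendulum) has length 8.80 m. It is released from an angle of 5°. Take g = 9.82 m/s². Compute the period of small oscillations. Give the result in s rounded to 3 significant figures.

T = 2π√(L/g) = 2π√(8.80/9.82) = 2π × 0.9466 = 5.95 s.

5.95 s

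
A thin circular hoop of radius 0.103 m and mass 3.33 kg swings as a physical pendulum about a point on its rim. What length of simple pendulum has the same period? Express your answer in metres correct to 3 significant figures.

0.206 m

The equivalent simple-pendulum length is L_eq = I/(md), where I is about the pivot and d = 0.1030 m.
I_cm = mR² = 0.03533 kg·m², so I = I_cm + md² = 0.03533 + 0.03533 = 0.07066 kg·m².
L_eq = 0.07066/(3.33 × 0.1030) = 0.206 m.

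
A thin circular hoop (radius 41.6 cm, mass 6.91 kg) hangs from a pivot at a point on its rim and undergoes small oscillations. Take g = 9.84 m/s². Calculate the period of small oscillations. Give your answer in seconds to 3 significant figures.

1.83 s

I_cm = mr² = 1.196 kg·m². The pivot is at distance d = 0.416 m from the centre of mass.
By the parallel-axis theorem, I = I_cm + md² = 1.196 + 1.196 = 2.392 kg·m².
T = 2π√(I/(mgd)) = 2π√(2.392/(6.91 × 9.84 × 0.416)) = 1.83 s.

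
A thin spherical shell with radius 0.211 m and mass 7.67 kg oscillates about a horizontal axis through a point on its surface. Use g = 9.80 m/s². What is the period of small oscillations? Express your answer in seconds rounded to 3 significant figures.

I_cm = (2/3)mr² = 0.2277 kg·m². The pivot is at distance d = 0.211 m from the centre of mass.
By the parallel-axis theorem, I = I_cm + md² = 0.2277 + 0.3415 = 0.5691 kg·m².
T = 2π√(I/(mgd)) = 2π√(0.5691/(7.67 × 9.80 × 0.211)) = 1.19 s.

1.19 s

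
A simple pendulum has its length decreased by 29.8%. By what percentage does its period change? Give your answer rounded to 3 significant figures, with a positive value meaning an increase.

-16.2%

T ∝ √L, so T'/T = √(0.7020) = 0.8379.
Percentage change in T = (0.8379 − 1) × 100% = -16.2%.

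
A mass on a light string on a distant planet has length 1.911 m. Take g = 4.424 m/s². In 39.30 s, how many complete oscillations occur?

9

T = 2π√(L/g) = 2π√(1.911/4.424) = 4.1295 s.
Number of complete oscillations = ⌊39.30/4.1295⌋ = ⌊9.5168⌋ = 9.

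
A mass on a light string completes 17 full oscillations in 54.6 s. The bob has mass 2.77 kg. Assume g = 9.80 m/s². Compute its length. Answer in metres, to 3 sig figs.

T = 54.6/17 = 3.212 s.
From T = 2π√(L/g), L = gT²/(4π²) = 9.80 × 3.212²/(4π²) = 2.56 m.

2.56 m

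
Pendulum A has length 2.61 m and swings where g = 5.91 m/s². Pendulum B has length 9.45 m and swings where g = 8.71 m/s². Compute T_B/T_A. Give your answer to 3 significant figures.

T = 2π√(L/g), so T_B/T_A = √((L_B/g_B)/(L_A/g_A)) = √((9.45/8.71)/(2.61/5.91)) = 1.57.

1.57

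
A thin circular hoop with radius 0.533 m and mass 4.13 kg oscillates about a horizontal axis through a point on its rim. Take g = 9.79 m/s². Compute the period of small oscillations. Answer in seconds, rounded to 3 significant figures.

2.07 s

I_cm = mr² = 1.173 kg·m². The pivot is at distance d = 0.533 m from the centre of mass.
By the parallel-axis theorem, I = I_cm + md² = 1.173 + 1.173 = 2.347 kg·m².
T = 2π√(I/(mgd)) = 2π√(2.347/(4.13 × 9.79 × 0.533)) = 2.07 s.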